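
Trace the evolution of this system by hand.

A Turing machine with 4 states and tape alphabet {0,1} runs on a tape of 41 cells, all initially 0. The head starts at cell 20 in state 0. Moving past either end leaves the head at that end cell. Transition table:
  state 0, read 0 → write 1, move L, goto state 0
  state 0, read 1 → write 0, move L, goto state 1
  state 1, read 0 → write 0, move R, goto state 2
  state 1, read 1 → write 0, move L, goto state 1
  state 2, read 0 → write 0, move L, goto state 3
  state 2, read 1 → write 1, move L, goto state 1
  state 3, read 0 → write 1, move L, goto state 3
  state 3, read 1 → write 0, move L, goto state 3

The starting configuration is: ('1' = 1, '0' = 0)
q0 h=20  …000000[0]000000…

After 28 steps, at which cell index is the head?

0

t=0: q0 h=20  …000000[0]000000…
t=1: q0 h=19  …000000[0]100000…
t=2: q0 h=18  …000000[0]110000…
t=3: q0 h=17  …000000[0]111000…
t=4: q0 h=16  …000000[0]111100…
t=5: q0 h=15  …000000[0]111110…
t=6: q0 h=14  …000000[0]111111…
t=7: q0 h=13  …000000[0]111111…
t=8: q0 h=12  …000000[0]111111…
t=9: q0 h=11  …000000[0]111111…
t=10: q0 h=10  …000000[0]111111…
t=11: q0 h= 9  …000000[0]111111…
t=12: q0 h= 8  …000000[0]111111…
t=13: q0 h= 7  …000000[0]111111…
t=14: q0 h= 6  |000000[0]111111…
t=15: q0 h= 5  |00000[0]111111…
t=16: q0 h= 4  |0000[0]111111…
t=17: q0 h= 3  |000[0]111111…
t=18: q0 h= 2  |00[0]111111…
t=19: q0 h= 1  |0[0]111111…
t=20: q0 h= 0  |[0]111111…
t=21: q0 h= 0  |[1]111111…
t=22: q1 h= 0  |[0]111111…
t=23: q2 h= 1  |0[1]111111…
t=24: q1 h= 0  |[0]111111…
t=25: q2 h= 1  |0[1]111111…
t=26: q1 h= 0  |[0]111111…
t=27: q2 h= 1  |0[1]111111…
t=28: q1 h= 0  |[0]111111…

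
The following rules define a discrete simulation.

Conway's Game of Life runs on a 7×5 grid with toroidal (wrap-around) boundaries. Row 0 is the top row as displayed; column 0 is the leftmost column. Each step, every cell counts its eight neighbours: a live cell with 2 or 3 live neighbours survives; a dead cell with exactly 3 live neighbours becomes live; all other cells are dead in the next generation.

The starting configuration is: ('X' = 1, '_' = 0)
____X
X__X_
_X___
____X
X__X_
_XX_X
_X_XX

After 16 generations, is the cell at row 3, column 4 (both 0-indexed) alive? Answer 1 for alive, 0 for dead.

1

[0] ____X
X__X_
_X___
____X
X__X_
_XX_X
_X_XX
[1] __X__
X___X
X___X
X___X
XXXX_
_X___
_X__X
[2] _X_XX
XX_XX
_X_X_
__X__
__XX_
___XX
XXX__
[3] _____
_X___
_X_X_
_X___
__X_X
X___X
_X___
[4] _____
__X__
XX___
XX_X_
_X_XX
XX_XX
X____
[5] _____
_X___
X___X
___X_
_____
_X_X_
XX___
[6] XX___
X____
X___X
____X
__X__
XXX__
XXX__
[7] __X_X
_____
X___X
X__XX
X_XX_
X__X_
____X
[8] ___X_
X__XX
X__X_
__X__
X_X__
XXXX_
X___X
[9] ___X_
X_XX_
XXXX_
__XXX
X___X
__XX_
X____
[10] _XXX_
X____
X____
_____
XX___
XX_X_
__XXX
[11] XX___
X_X_X
_____
XX___
XXX_X
___X_
_____
[12] XX__X
X___X
____X
__X_X
__XXX
XXXXX
_____
[13] _X__X
_X_X_
____X
X_X_X
_____
XX___
_____
[14] X_X__
__XXX
_XX_X
X__XX
____X
_____
_X___
[15] X_X_X
____X
_X___
_XX__
X__XX
_____
_X___
[16] XX_XX
_X_XX
XXX__
_XXXX
XXXXX
X___X
XX___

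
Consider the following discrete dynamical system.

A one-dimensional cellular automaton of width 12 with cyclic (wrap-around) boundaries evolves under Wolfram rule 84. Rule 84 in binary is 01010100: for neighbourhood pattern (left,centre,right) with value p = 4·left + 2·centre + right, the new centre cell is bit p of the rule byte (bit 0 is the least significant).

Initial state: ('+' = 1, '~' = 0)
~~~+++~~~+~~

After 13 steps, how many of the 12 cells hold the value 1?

4

[0] ~~~+++~~~+~~
[1] ~~~~~++~~++~
[2] ~~~~~~++~~++
[3] +~~~~~~++~~+
[4] ++~~~~~~++~~
[5] ~++~~~~~~++~
[6] ~~++~~~~~~++
[7] +~~++~~~~~~+
[8] ++~~++~~~~~~
[9] ~++~~++~~~~~
[10] ~~++~~++~~~~
[11] ~~~++~~++~~~
[12] ~~~~++~~++~~
[13] ~~~~~++~~++~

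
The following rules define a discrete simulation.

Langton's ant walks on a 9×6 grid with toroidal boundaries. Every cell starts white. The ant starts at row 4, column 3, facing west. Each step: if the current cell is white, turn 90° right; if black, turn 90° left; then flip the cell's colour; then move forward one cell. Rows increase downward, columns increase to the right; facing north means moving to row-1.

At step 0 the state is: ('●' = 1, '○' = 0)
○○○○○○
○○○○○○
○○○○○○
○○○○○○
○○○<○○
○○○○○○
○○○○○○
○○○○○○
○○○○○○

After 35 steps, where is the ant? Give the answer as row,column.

4,0

gen 0: ○○○○○○
○○○○○○
○○○○○○
○○○○○○
○○○<○○
○○○○○○
○○○○○○
○○○○○○
○○○○○○
gen 1: ○○○○○○
○○○○○○
○○○○○○
○○○^○○
○○○●○○
○○○○○○
○○○○○○
○○○○○○
○○○○○○
gen 2: ○○○○○○
○○○○○○
○○○○○○
○○○●>○
○○○●○○
○○○○○○
○○○○○○
○○○○○○
○○○○○○
gen 3: ○○○○○○
○○○○○○
○○○○○○
○○○●●○
○○○●v○
○○○○○○
○○○○○○
○○○○○○
○○○○○○
gen 4: ○○○○○○
○○○○○○
○○○○○○
○○○●●○
○○○<●○
○○○○○○
○○○○○○
○○○○○○
○○○○○○
gen 5: ○○○○○○
○○○○○○
○○○○○○
○○○●●○
○○○○●○
○○○v○○
○○○○○○
○○○○○○
○○○○○○
gen 6: ○○○○○○
○○○○○○
○○○○○○
○○○●●○
○○○○●○
○○<●○○
○○○○○○
○○○○○○
○○○○○○
gen 7: ○○○○○○
○○○○○○
○○○○○○
○○○●●○
○○^○●○
○○●●○○
○○○○○○
○○○○○○
○○○○○○
gen 8: ○○○○○○
○○○○○○
○○○○○○
○○○●●○
○○●>●○
○○●●○○
○○○○○○
○○○○○○
○○○○○○
gen 9: ○○○○○○
○○○○○○
○○○○○○
○○○●●○
○○●●●○
○○●v○○
○○○○○○
○○○○○○
○○○○○○
gen 10: ○○○○○○
○○○○○○
○○○○○○
○○○●●○
○○●●●○
○○●○>○
○○○○○○
○○○○○○
○○○○○○
gen 11: ○○○○○○
○○○○○○
○○○○○○
○○○●●○
○○●●●○
○○●○●○
○○○○v○
○○○○○○
○○○○○○
gen 12: ○○○○○○
○○○○○○
○○○○○○
○○○●●○
○○●●●○
○○●○●○
○○○<●○
○○○○○○
○○○○○○
gen 13: ○○○○○○
○○○○○○
○○○○○○
○○○●●○
○○●●●○
○○●^●○
○○○●●○
○○○○○○
○○○○○○
gen 14: ○○○○○○
○○○○○○
○○○○○○
○○○●●○
○○●●●○
○○●●>○
○○○●●○
○○○○○○
○○○○○○
gen 15: ○○○○○○
○○○○○○
○○○○○○
○○○●●○
○○●●^○
○○●●○○
○○○●●○
○○○○○○
○○○○○○
gen 16: ○○○○○○
○○○○○○
○○○○○○
○○○●●○
○○●<○○
○○●●○○
○○○●●○
○○○○○○
○○○○○○
gen 17: ○○○○○○
○○○○○○
○○○○○○
○○○●●○
○○●○○○
○○●v○○
○○○●●○
○○○○○○
○○○○○○
gen 18: ○○○○○○
○○○○○○
○○○○○○
○○○●●○
○○●○○○
○○●○>○
○○○●●○
○○○○○○
○○○○○○
gen 19: ○○○○○○
○○○○○○
○○○○○○
○○○●●○
○○●○○○
○○●○●○
○○○●v○
○○○○○○
○○○○○○
gen 20: ○○○○○○
○○○○○○
○○○○○○
○○○●●○
○○●○○○
○○●○●○
○○○●○>
○○○○○○
○○○○○○
gen 21: ○○○○○○
○○○○○○
○○○○○○
○○○●●○
○○●○○○
○○●○●○
○○○●○●
○○○○○v
○○○○○○
gen 22: ○○○○○○
○○○○○○
○○○○○○
○○○●●○
○○●○○○
○○●○●○
○○○●○●
○○○○<●
○○○○○○
gen 23: ○○○○○○
○○○○○○
○○○○○○
○○○●●○
○○●○○○
○○●○●○
○○○●^●
○○○○●●
○○○○○○
gen 24: ○○○○○○
○○○○○○
○○○○○○
○○○●●○
○○●○○○
○○●○●○
○○○●●>
○○○○●●
○○○○○○
gen 25: ○○○○○○
○○○○○○
○○○○○○
○○○●●○
○○●○○○
○○●○●^
○○○●●○
○○○○●●
○○○○○○
gen 26: ○○○○○○
○○○○○○
○○○○○○
○○○●●○
○○●○○○
>○●○●●
○○○●●○
○○○○●●
○○○○○○
gen 27: ○○○○○○
○○○○○○
○○○○○○
○○○●●○
○○●○○○
●○●○●●
v○○●●○
○○○○●●
○○○○○○
gen 28: ○○○○○○
○○○○○○
○○○○○○
○○○●●○
○○●○○○
●○●○●●
●○○●●<
○○○○●●
○○○○○○
gen 29: ○○○○○○
○○○○○○
○○○○○○
○○○●●○
○○●○○○
●○●○●^
●○○●●●
○○○○●●
○○○○○○
gen 30: ○○○○○○
○○○○○○
○○○○○○
○○○●●○
○○●○○○
●○●○<○
●○○●●●
○○○○●●
○○○○○○
gen 31: ○○○○○○
○○○○○○
○○○○○○
○○○●●○
○○●○○○
●○●○○○
●○○●v●
○○○○●●
○○○○○○
gen 32: ○○○○○○
○○○○○○
○○○○○○
○○○●●○
○○●○○○
●○●○○○
●○○●○>
○○○○●●
○○○○○○
gen 33: ○○○○○○
○○○○○○
○○○○○○
○○○●●○
○○●○○○
●○●○○^
●○○●○○
○○○○●●
○○○○○○
gen 34: ○○○○○○
○○○○○○
○○○○○○
○○○●●○
○○●○○○
>○●○○●
●○○●○○
○○○○●●
○○○○○○
gen 35: ○○○○○○
○○○○○○
○○○○○○
○○○●●○
^○●○○○
○○●○○●
●○○●○○
○○○○●●
○○○○○○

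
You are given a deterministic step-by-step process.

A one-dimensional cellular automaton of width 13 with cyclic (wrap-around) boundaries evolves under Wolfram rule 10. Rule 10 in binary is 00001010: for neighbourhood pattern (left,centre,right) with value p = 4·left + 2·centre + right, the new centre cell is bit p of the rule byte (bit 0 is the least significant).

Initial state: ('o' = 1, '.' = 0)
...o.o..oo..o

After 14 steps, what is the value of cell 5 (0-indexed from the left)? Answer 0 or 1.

0

[0] ...o.o..oo..o
[1] ..o....oo..o.
[2] .o....oo..o..
[3] o....oo..o...
[4] ....oo..o...o
[5] ...oo..o...o.
[6] ..oo..o...o..
[7] .oo..o...o...
[8] oo..o...o....
[9] o..o...o....o
[10] ..o...o....oo
[11] .o...o....oo.
[12] o...o....oo..
[13] ...o....oo..o
[14] ..o....oo..o.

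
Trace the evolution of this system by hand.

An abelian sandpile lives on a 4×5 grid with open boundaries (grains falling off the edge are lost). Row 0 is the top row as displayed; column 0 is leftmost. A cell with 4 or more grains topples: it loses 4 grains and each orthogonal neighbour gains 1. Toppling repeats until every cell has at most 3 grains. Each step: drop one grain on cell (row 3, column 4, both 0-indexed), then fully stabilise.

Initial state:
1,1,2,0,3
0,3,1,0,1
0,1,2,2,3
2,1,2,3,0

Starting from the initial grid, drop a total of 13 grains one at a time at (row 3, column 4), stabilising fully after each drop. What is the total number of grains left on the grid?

gen 0: 1,1,2,0,3
0,3,1,0,1
0,1,2,2,3
2,1,2,3,0
gen 1: 1,1,2,0,3
0,3,1,0,1
0,1,2,2,3
2,1,2,3,1
gen 2: 1,1,2,0,3
0,3,1,0,1
0,1,2,2,3
2,1,2,3,2
gen 3: 1,1,2,0,3
0,3,1,0,1
0,1,2,2,3
2,1,2,3,3
gen 4: 1,1,2,0,3
0,3,1,1,2
0,1,3,0,1
2,1,3,1,2
gen 5: 1,1,2,0,3
0,3,1,1,2
0,1,3,0,1
2,1,3,1,3
gen 6: 1,1,2,0,3
0,3,1,1,2
0,1,3,0,2
2,1,3,2,0
gen 7: 1,1,2,0,3
0,3,1,1,2
0,1,3,0,2
2,1,3,2,1
gen 8: 1,1,2,0,3
0,3,1,1,2
0,1,3,0,2
2,1,3,2,2
gen 9: 1,1,2,0,3
0,3,1,1,2
0,1,3,0,2
2,1,3,2,3
gen 10: 1,1,2,0,3
0,3,1,1,2
0,1,3,0,3
2,1,3,3,0
gen 11: 1,1,2,0,3
0,3,1,1,2
0,1,3,0,3
2,1,3,3,1
gen 12: 1,1,2,0,3
0,3,1,1,2
0,1,3,0,3
2,1,3,3,2
gen 13: 1,1,2,0,3
0,3,1,1,2
0,1,3,0,3
2,1,3,3,3

33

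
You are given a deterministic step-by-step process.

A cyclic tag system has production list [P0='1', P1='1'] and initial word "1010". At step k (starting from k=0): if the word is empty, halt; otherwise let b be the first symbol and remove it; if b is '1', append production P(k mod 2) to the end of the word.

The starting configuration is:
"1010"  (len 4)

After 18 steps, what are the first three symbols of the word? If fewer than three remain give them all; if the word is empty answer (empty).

11

t=0: "1010"  (len 4)
t=1: "0101"  (len 4)
t=2: "101"  (len 3)
t=3: "011"  (len 3)
t=4: "11"  (len 2)
t=5: "11"  (len 2)
t=6: "11"  (len 2)
t=7: "11"  (len 2)
t=8: "11"  (len 2)
t=9: "11"  (len 2)
t=10: "11"  (len 2)
t=11: "11"  (len 2)
t=12: "11"  (len 2)
t=13: "11"  (len 2)
t=14: "11"  (len 2)
t=15: "11"  (len 2)
t=16: "11"  (len 2)
t=17: "11"  (len 2)
t=18: "11"  (len 2)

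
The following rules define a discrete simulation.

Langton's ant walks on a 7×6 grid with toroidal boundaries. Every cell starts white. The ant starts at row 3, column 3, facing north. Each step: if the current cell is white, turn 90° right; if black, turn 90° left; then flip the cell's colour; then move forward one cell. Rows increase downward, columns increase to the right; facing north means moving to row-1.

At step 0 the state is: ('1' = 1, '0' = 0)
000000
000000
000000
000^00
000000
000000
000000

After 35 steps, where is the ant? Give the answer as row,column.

6,3

0) 000000
000000
000000
000^00
000000
000000
000000
1) 000000
000000
000000
0001>0
000000
000000
000000
2) 000000
000000
000000
000110
0000v0
000000
000000
3) 000000
000000
000000
000110
000<10
000000
000000
4) 000000
000000
000000
000^10
000110
000000
000000
5) 000000
000000
000000
00<010
000110
000000
000000
6) 000000
000000
00^000
001010
000110
000000
000000
7) 000000
000000
001>00
001010
000110
000000
000000
8) 000000
000000
001100
001v10
000110
000000
000000
9) 000000
000000
001100
00<110
000110
000000
000000
10) 000000
000000
001100
000110
00v110
000000
000000
11) 000000
000000
001100
000110
0<1110
000000
000000
12) 000000
000000
001100
0^0110
011110
000000
000000
13) 000000
000000
001100
01>110
011110
000000
000000
14) 000000
000000
001100
011110
01v110
000000
000000
15) 000000
000000
001100
011110
010>10
000000
000000
16) 000000
000000
001100
011^10
010010
000000
000000
17) 000000
000000
001100
01<010
010010
000000
000000
18) 000000
000000
001100
010010
01v010
000000
000000
19) 000000
000000
001100
010010
0<1010
000000
000000
20) 000000
000000
001100
010010
001010
0v0000
000000
21) 000000
000000
001100
010010
001010
<10000
000000
22) 000000
000000
001100
010010
^01010
110000
000000
23) 000000
000000
001100
010010
1>1010
110000
000000
24) 000000
000000
001100
010010
111010
1v0000
000000
25) 000000
000000
001100
010010
111010
10>000
000000
26) 000000
000000
001100
010010
111010
101000
00v000
27) 000000
000000
001100
010010
111010
101000
0<1000
28) 000000
000000
001100
010010
111010
1^1000
011000
29) 000000
000000
001100
010010
111010
11>000
011000
30) 000000
000000
001100
010010
11^010
110000
011000
31) 000000
000000
001100
010010
1<0010
110000
011000
32) 000000
000000
001100
010010
100010
1v0000
011000
33) 000000
000000
001100
010010
100010
10>000
011000
34) 000000
000000
001100
010010
100010
101000
01v000
35) 000000
000000
001100
010010
100010
101000
010>00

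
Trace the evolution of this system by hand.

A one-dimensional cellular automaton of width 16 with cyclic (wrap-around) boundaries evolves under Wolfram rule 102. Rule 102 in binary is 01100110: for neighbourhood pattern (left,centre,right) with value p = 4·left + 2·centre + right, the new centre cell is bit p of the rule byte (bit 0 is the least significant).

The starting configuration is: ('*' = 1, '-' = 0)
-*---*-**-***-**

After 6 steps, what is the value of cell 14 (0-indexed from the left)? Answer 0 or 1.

k=0  -*---*-**-***-**
k=1  **--***-**--**-*
k=2  -*-*--**-*-*-**-
k=3  ****-*-******-*-
k=4  ---****-----****
k=5  --*---*----*---*
k=6  -**--**---**--**

1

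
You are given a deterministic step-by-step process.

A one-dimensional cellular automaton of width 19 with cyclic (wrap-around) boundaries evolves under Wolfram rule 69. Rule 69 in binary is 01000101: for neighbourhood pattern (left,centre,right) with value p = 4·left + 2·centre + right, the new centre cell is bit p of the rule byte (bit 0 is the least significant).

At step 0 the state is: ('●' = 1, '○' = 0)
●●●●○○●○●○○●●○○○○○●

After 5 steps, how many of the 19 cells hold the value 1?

9

0) ●●●●○○●○●○○●●○○○○○●
1) ○○○●○○●○●○○○●○●●●○○
2) ●●○●○○●○●○●○●○○○●○●
3) ○●○●○○●○●○●○●○●○●○○
4) ○●○●○○●○●○●○●○●○●○●
5) ○●○●○○●○●○●○●○●○●○●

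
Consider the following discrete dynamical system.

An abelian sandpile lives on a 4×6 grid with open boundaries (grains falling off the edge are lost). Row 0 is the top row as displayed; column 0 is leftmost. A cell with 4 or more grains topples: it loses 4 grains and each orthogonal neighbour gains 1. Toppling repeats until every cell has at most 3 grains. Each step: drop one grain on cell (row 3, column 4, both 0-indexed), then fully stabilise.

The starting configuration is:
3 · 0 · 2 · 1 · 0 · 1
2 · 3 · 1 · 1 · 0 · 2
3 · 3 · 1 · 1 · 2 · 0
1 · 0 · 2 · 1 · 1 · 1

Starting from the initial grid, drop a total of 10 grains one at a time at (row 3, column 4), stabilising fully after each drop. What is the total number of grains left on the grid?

36

[0] 3 · 0 · 2 · 1 · 0 · 1
2 · 3 · 1 · 1 · 0 · 2
3 · 3 · 1 · 1 · 2 · 0
1 · 0 · 2 · 1 · 1 · 1
[1] 3 · 0 · 2 · 1 · 0 · 1
2 · 3 · 1 · 1 · 0 · 2
3 · 3 · 1 · 1 · 2 · 0
1 · 0 · 2 · 1 · 2 · 1
[2] 3 · 0 · 2 · 1 · 0 · 1
2 · 3 · 1 · 1 · 0 · 2
3 · 3 · 1 · 1 · 2 · 0
1 · 0 · 2 · 1 · 3 · 1
[3] 3 · 0 · 2 · 1 · 0 · 1
2 · 3 · 1 · 1 · 0 · 2
3 · 3 · 1 · 1 · 3 · 0
1 · 0 · 2 · 2 · 0 · 2
[4] 3 · 0 · 2 · 1 · 0 · 1
2 · 3 · 1 · 1 · 0 · 2
3 · 3 · 1 · 1 · 3 · 0
1 · 0 · 2 · 2 · 1 · 2
[5] 3 · 0 · 2 · 1 · 0 · 1
2 · 3 · 1 · 1 · 0 · 2
3 · 3 · 1 · 1 · 3 · 0
1 · 0 · 2 · 2 · 2 · 2
[6] 3 · 0 · 2 · 1 · 0 · 1
2 · 3 · 1 · 1 · 0 · 2
3 · 3 · 1 · 1 · 3 · 0
1 · 0 · 2 · 2 · 3 · 2
[7] 3 · 0 · 2 · 1 · 0 · 1
2 · 3 · 1 · 1 · 1 · 2
3 · 3 · 1 · 2 · 0 · 1
1 · 0 · 2 · 3 · 1 · 3
[8] 3 · 0 · 2 · 1 · 0 · 1
2 · 3 · 1 · 1 · 1 · 2
3 · 3 · 1 · 2 · 0 · 1
1 · 0 · 2 · 3 · 2 · 3
[9] 3 · 0 · 2 · 1 · 0 · 1
2 · 3 · 1 · 1 · 1 · 2
3 · 3 · 1 · 2 · 0 · 1
1 · 0 · 2 · 3 · 3 · 3
[10] 3 · 0 · 2 · 1 · 0 · 1
2 · 3 · 1 · 1 · 1 · 2
3 · 3 · 1 · 3 · 1 · 2
1 · 0 · 3 · 0 · 2 · 0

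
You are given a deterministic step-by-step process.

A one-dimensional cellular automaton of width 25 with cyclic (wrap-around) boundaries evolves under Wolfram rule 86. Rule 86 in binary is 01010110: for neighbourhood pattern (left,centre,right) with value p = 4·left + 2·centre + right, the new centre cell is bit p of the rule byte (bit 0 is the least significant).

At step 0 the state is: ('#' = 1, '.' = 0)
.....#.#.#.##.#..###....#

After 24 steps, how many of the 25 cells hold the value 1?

[0] .....#.#.#.##.#..###....#
[1] #...##.#.#..#.###..##..##
[2] ##.#.#.#.####...###.###..
[3] .#.#.#.#....##.#..#...###
[4] .#.#.#.##..#.#.#####.#..#
[5] .#.#.#..####.#.....#.####
[6] .#.#.###...#.##...##....#
[7] .#.#...##.##..##.#.##..##
[8] .#.##.#.#..###.#.#..###.#
[9] .#..#.#.###..#.#.###..#.#
[10] .####.#...####.#...####.#
[11] ....#.##.#...#.##.#...#.#
[12] #..##..#.##.##..#.##.##.#
[13] ###.####..#..####..#..#..
[14] ..#....######...#########
[15] ####..#.....##.#........#
[16] ...#####...#.#.##......#.
[17] ..#....##.##.#..##....###
[18] ####..#.#..#.###.##..#..#
[19] ...####.####...#..######.
[20] ..#...#....##.####.....##
[21] ####.###..#.#....##...#.#
[22] ...#...####.##..#.##.##..
[23] ..###.#...#..####..#..##.
[24] .#..#.##.####...######.##

16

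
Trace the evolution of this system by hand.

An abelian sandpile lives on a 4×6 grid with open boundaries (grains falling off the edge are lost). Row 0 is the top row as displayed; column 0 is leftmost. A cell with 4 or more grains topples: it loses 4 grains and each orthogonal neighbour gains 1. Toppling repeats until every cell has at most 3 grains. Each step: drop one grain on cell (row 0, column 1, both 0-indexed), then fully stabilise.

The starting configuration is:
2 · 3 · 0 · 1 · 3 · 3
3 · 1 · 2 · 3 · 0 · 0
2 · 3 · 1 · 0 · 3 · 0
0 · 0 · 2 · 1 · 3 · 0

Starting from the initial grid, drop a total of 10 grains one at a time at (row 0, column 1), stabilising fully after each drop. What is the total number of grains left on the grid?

39

[0] 2 · 3 · 0 · 1 · 3 · 3
3 · 1 · 2 · 3 · 0 · 0
2 · 3 · 1 · 0 · 3 · 0
0 · 0 · 2 · 1 · 3 · 0
[1] 3 · 0 · 1 · 1 · 3 · 3
3 · 2 · 2 · 3 · 0 · 0
2 · 3 · 1 · 0 · 3 · 0
0 · 0 · 2 · 1 · 3 · 0
[2] 3 · 1 · 1 · 1 · 3 · 3
3 · 2 · 2 · 3 · 0 · 0
2 · 3 · 1 · 0 · 3 · 0
0 · 0 · 2 · 1 · 3 · 0
[3] 3 · 2 · 1 · 1 · 3 · 3
3 · 2 · 2 · 3 · 0 · 0
2 · 3 · 1 · 0 · 3 · 0
0 · 0 · 2 · 1 · 3 · 0
[4] 3 · 3 · 1 · 1 · 3 · 3
3 · 2 · 2 · 3 · 0 · 0
2 · 3 · 1 · 0 · 3 · 0
0 · 0 · 2 · 1 · 3 · 0
[5] 1 · 2 · 2 · 1 · 3 · 3
2 · 1 · 3 · 3 · 0 · 0
0 · 1 · 2 · 0 · 3 · 0
1 · 1 · 2 · 1 · 3 · 0
[6] 1 · 3 · 2 · 1 · 3 · 3
2 · 1 · 3 · 3 · 0 · 0
0 · 1 · 2 · 0 · 3 · 0
1 · 1 · 2 · 1 · 3 · 0
[7] 2 · 0 · 3 · 1 · 3 · 3
2 · 2 · 3 · 3 · 0 · 0
0 · 1 · 2 · 0 · 3 · 0
1 · 1 · 2 · 1 · 3 · 0
[8] 2 · 1 · 3 · 1 · 3 · 3
2 · 2 · 3 · 3 · 0 · 0
0 · 1 · 2 · 0 · 3 · 0
1 · 1 · 2 · 1 · 3 · 0
[9] 2 · 2 · 3 · 1 · 3 · 3
2 · 2 · 3 · 3 · 0 · 0
0 · 1 · 2 · 0 · 3 · 0
1 · 1 · 2 · 1 · 3 · 0
[10] 2 · 3 · 3 · 1 · 3 · 3
2 · 2 · 3 · 3 · 0 · 0
0 · 1 · 2 · 0 · 3 · 0
1 · 1 · 2 · 1 · 3 · 0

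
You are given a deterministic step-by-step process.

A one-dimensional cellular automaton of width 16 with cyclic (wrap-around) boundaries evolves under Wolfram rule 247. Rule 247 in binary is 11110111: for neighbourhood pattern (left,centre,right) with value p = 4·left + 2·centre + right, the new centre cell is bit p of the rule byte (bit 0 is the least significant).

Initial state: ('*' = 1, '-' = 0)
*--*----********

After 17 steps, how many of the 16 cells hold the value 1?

15

t=0: *--*----********
t=1: ********-*******
t=2: *********-******
t=3: **********-*****
t=4: ***********-****
t=5: ************-***
t=6: *************-**
t=7: **************-*
t=8: ***************-
t=9: -***************
t=10: *-**************
t=11: **-*************
t=12: ***-************
t=13: ****-***********
t=14: *****-**********
t=15: ******-*********
t=16: *******-********
t=17: ********-*******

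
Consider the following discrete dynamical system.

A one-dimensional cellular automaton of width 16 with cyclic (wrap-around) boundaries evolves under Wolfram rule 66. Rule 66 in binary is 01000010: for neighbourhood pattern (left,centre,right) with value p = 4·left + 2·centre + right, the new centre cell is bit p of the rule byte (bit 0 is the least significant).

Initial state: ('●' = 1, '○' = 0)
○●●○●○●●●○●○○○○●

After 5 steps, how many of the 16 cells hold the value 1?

3

[0] ○●●○●○●●●○●○○○○●
[1] ○○●○○○○○●○○○○○●○
[2] ○●○○○○○●○○○○○●○○
[3] ●○○○○○●○○○○○●○○○
[4] ○○○○○●○○○○○●○○○●
[5] ○○○○●○○○○○●○○○●○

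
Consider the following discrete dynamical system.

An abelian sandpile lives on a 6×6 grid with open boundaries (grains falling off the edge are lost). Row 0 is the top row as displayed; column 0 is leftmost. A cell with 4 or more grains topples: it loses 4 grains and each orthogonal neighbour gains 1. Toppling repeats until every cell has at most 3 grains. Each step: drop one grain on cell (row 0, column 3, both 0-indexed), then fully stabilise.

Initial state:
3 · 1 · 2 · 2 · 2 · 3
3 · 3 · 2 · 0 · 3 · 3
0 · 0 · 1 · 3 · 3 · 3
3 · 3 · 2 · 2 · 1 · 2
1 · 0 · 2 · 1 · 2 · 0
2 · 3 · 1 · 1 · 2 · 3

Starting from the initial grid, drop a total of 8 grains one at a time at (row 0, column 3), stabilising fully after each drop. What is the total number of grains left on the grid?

0) 3 · 1 · 2 · 2 · 2 · 3
3 · 3 · 2 · 0 · 3 · 3
0 · 0 · 1 · 3 · 3 · 3
3 · 3 · 2 · 2 · 1 · 2
1 · 0 · 2 · 1 · 2 · 0
2 · 3 · 1 · 1 · 2 · 3
1) 3 · 1 · 2 · 3 · 2 · 3
3 · 3 · 2 · 0 · 3 · 3
0 · 0 · 1 · 3 · 3 · 3
3 · 3 · 2 · 2 · 1 · 2
1 · 0 · 2 · 1 · 2 · 0
2 · 3 · 1 · 1 · 2 · 3
2) 3 · 1 · 3 · 0 · 3 · 3
3 · 3 · 2 · 1 · 3 · 3
0 · 0 · 1 · 3 · 3 · 3
3 · 3 · 2 · 2 · 1 · 2
1 · 0 · 2 · 1 · 2 · 0
2 · 3 · 1 · 1 · 2 · 3
3) 3 · 1 · 3 · 1 · 3 · 3
3 · 3 · 2 · 1 · 3 · 3
0 · 0 · 1 · 3 · 3 · 3
3 · 3 · 2 · 2 · 1 · 2
1 · 0 · 2 · 1 · 2 · 0
2 · 3 · 1 · 1 · 2 · 3
4) 3 · 1 · 3 · 2 · 3 · 3
3 · 3 · 2 · 1 · 3 · 3
0 · 0 · 1 · 3 · 3 · 3
3 · 3 · 2 · 2 · 1 · 2
1 · 0 · 2 · 1 · 2 · 0
2 · 3 · 1 · 1 · 2 · 3
5) 3 · 1 · 3 · 3 · 3 · 3
3 · 3 · 2 · 1 · 3 · 3
0 · 0 · 1 · 3 · 3 · 3
3 · 3 · 2 · 2 · 1 · 2
1 · 0 · 2 · 1 · 2 · 0
2 · 3 · 1 · 1 · 2 · 3
6) 1 · 0 · 2 · 3 · 2 · 1
1 · 2 · 1 · 1 · 3 · 2
1 · 1 · 3 · 1 · 2 · 1
3 · 3 · 2 · 3 · 2 · 3
1 · 0 · 2 · 1 · 2 · 0
2 · 3 · 1 · 1 · 2 · 3
7) 1 · 0 · 3 · 0 · 3 · 1
1 · 2 · 1 · 2 · 3 · 2
1 · 1 · 3 · 1 · 2 · 1
3 · 3 · 2 · 3 · 2 · 3
1 · 0 · 2 · 1 · 2 · 0
2 · 3 · 1 · 1 · 2 · 3
8) 1 · 0 · 3 · 1 · 3 · 1
1 · 2 · 1 · 2 · 3 · 2
1 · 1 · 3 · 1 · 2 · 1
3 · 3 · 2 · 3 · 2 · 3
1 · 0 · 2 · 1 · 2 · 0
2 · 3 · 1 · 1 · 2 · 3

63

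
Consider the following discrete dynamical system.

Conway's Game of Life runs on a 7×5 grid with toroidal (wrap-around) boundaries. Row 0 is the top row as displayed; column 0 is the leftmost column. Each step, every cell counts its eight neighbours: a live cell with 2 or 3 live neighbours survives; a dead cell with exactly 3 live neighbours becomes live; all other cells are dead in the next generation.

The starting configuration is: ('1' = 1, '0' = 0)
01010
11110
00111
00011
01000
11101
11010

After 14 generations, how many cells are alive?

6

t=0: 01010
11110
00111
00011
01000
11101
11010
t=1: 00010
10000
00000
10001
01000
00011
00010
t=2: 00001
00000
10001
10000
00010
00111
00110
t=3: 00010
10001
10001
10000
00110
00001
00100
t=4: 00011
10010
01000
11010
00011
00100
00010
t=5: 00110
10110
01000
11010
11011
00101
00111
t=6: 00000
00011
00010
00010
00000
00000
01001
t=7: 10011
00011
00110
00000
00000
00000
00000
t=8: 10010
10000
00111
00000
00000
00000
00001
t=9: 10000
11100
00011
00010
00000
00000
00001
t=10: 10001
11110
11011
00011
00000
00000
00000
t=11: 10111
00000
00000
00110
00000
00000
00000
t=12: 00011
00011
00000
00000
00000
00000
00011
t=13: 10100
00011
00000
00000
00000
00000
00011
t=14: 10100
00011
00000
00000
00000
00000
00011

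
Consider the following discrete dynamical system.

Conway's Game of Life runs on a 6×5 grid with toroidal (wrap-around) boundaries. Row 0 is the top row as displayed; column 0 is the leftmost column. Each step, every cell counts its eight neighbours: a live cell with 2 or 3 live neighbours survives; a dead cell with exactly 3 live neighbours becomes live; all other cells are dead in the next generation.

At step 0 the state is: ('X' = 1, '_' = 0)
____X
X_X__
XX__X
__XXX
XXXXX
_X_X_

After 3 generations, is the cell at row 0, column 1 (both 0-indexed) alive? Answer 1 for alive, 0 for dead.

0) ____X
X_X__
XX__X
__XXX
XXXXX
_X_X_
1) XXXXX
___X_
_____
_____
_____
_X___
2) XX_XX
XX_X_
_____
_____
_____
_X_XX
3) _____
_X_X_
_____
_____
_____
_X_X_

0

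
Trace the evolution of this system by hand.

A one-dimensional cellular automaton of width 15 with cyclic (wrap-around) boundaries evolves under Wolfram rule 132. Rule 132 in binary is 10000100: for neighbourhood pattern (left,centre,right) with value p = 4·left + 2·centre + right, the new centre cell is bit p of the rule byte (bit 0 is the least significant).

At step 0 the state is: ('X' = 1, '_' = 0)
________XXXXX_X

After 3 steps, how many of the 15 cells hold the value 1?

2

gen 0: ________XXXXX_X
gen 1: _________XXX__X
gen 2: __________X___X
gen 3: __________X___X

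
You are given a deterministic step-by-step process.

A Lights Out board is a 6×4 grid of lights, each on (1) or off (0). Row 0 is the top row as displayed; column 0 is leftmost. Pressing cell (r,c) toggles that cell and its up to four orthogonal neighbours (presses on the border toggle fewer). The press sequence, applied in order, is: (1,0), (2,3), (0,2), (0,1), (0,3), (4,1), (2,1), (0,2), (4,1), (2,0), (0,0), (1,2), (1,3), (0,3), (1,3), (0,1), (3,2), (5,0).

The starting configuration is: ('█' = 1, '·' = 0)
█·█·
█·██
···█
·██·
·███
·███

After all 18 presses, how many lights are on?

0) █·█·
█·██
···█
·██·
·███
·███
1) ··█·
·███
█··█
·██·
·███
·███
2) ··█·
·██·
█·█·
·███
·███
·███
3) ·█·█
·█··
█·█·
·███
·███
·███
4) █·██
····
█·█·
·███
·███
·███
5) █···
···█
█·█·
·███
·███
·███
6) █···
···█
█·█·
··██
█··█
··██
7) █···
·█·█
·█··
·███
█··█
··██
8) ████
·███
·█··
·███
█··█
··██
9) ████
·███
·█··
··██
·███
·███
10) ████
████
█···
█·██
·███
·███
11) ··██
·███
█···
█·██
·███
·███
12) ···█
····
█·█·
█·██
·███
·███
13) ····
··██
█·██
█·██
·███
·███
14) ··██
··█·
█·██
█·██
·███
·███
15) ··█·
···█
█·█·
█·██
·███
·███
16) ██··
·█·█
█·█·
█·██
·███
·███
17) ██··
·█·█
█···
██··
·█·█
·███
18) ██··
·█·█
█···
██··
██·█
█·██

13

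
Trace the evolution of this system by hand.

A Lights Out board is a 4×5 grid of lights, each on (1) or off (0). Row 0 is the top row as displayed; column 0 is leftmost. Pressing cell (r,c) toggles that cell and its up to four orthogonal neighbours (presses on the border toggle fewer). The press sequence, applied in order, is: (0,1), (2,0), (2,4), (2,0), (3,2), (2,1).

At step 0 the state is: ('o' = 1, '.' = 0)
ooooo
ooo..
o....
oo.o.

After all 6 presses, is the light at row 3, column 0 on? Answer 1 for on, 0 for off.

1

t=0: ooooo
ooo..
o....
oo.o.
t=1: ...oo
o.o..
o....
oo.o.
t=2: ...oo
..o..
.o...
.o.o.
t=3: ...oo
..o.o
.o.oo
.o.oo
t=4: ...oo
o.o.o
o..oo
oo.oo
t=5: ...oo
o.o.o
o.ooo
o.o.o
t=6: ...oo
ooo.o
.o.oo
ooo.o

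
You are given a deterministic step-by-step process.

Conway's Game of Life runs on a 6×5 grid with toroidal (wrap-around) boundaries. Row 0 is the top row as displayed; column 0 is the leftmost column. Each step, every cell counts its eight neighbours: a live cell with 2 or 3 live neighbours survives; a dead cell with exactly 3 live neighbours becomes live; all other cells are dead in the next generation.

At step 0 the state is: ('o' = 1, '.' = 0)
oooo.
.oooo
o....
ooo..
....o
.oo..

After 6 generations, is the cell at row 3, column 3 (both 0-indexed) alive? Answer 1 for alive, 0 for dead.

t=0: oooo.
.oooo
o....
ooo..
....o
.oo..
t=1: .....
.....
.....
oo..o
...o.
....o
t=2: .....
.....
o....
o...o
...o.
.....
t=3: .....
.....
o...o
o...o
....o
.....
t=4: .....
.....
o...o
...o.
o...o
.....
t=5: .....
.....
....o
...o.
....o
.....
t=6: .....
.....
.....
...oo
.....
.....

1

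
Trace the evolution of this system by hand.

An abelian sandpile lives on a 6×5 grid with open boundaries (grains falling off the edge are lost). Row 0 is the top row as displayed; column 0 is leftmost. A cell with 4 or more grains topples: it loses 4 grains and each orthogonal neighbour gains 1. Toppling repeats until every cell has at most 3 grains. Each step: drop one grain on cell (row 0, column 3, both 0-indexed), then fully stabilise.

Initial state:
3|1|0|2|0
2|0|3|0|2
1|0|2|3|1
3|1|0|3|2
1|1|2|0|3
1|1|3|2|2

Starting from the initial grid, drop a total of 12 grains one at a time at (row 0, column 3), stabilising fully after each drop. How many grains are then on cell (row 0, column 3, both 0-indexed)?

0) 3|1|0|2|0
2|0|3|0|2
1|0|2|3|1
3|1|0|3|2
1|1|2|0|3
1|1|3|2|2
1) 3|1|0|3|0
2|0|3|0|2
1|0|2|3|1
3|1|0|3|2
1|1|2|0|3
1|1|3|2|2
2) 3|1|1|0|1
2|0|3|1|2
1|0|2|3|1
3|1|0|3|2
1|1|2|0|3
1|1|3|2|2
3) 3|1|1|1|1
2|0|3|1|2
1|0|2|3|1
3|1|0|3|2
1|1|2|0|3
1|1|3|2|2
4) 3|1|1|2|1
2|0|3|1|2
1|0|2|3|1
3|1|0|3|2
1|1|2|0|3
1|1|3|2|2
5) 3|1|1|3|1
2|0|3|1|2
1|0|2|3|1
3|1|0|3|2
1|1|2|0|3
1|1|3|2|2
6) 3|1|2|0|2
2|0|3|2|2
1|0|2|3|1
3|1|0|3|2
1|1|2|0|3
1|1|3|2|2
7) 3|1|2|1|2
2|0|3|2|2
1|0|2|3|1
3|1|0|3|2
1|1|2|0|3
1|1|3|2|2
8) 3|1|2|2|2
2|0|3|2|2
1|0|2|3|1
3|1|0|3|2
1|1|2|0|3
1|1|3|2|2
9) 3|1|2|3|2
2|0|3|2|2
1|0|2|3|1
3|1|0|3|2
1|1|2|0|3
1|1|3|2|2
10) 3|1|3|0|3
2|0|3|3|2
1|0|2|3|1
3|1|0|3|2
1|1|2|0|3
1|1|3|2|2
11) 3|1|3|1|3
2|0|3|3|2
1|0|2|3|1
3|1|0|3|2
1|1|2|0|3
1|1|3|2|2
12) 3|1|3|2|3
2|0|3|3|2
1|0|2|3|1
3|1|0|3|2
1|1|2|0|3
1|1|3|2|2

2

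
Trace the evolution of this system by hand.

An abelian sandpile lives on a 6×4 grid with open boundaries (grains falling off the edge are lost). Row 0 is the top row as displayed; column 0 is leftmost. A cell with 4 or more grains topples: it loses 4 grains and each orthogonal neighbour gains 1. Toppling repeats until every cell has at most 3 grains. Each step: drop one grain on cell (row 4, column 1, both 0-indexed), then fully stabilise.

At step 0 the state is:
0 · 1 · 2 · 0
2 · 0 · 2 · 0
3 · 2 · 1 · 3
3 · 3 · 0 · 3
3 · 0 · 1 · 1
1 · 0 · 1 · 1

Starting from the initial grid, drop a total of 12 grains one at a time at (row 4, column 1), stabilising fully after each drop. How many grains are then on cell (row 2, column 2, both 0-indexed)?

2

t=0: 0 · 1 · 2 · 0
2 · 0 · 2 · 0
3 · 2 · 1 · 3
3 · 3 · 0 · 3
3 · 0 · 1 · 1
1 · 0 · 1 · 1
t=1: 0 · 1 · 2 · 0
2 · 0 · 2 · 0
3 · 2 · 1 · 3
3 · 3 · 0 · 3
3 · 1 · 1 · 1
1 · 0 · 1 · 1
t=2: 0 · 1 · 2 · 0
2 · 0 · 2 · 0
3 · 2 · 1 · 3
3 · 3 · 0 · 3
3 · 2 · 1 · 1
1 · 0 · 1 · 1
t=3: 0 · 1 · 2 · 0
2 · 0 · 2 · 0
3 · 2 · 1 · 3
3 · 3 · 0 · 3
3 · 3 · 1 · 1
1 · 0 · 1 · 1
t=4: 0 · 1 · 2 · 0
3 · 1 · 2 · 0
1 · 0 · 2 · 3
2 · 2 · 1 · 3
1 · 2 · 2 · 1
2 · 1 · 1 · 1
t=5: 0 · 1 · 2 · 0
3 · 1 · 2 · 0
1 · 0 · 2 · 3
2 · 2 · 1 · 3
1 · 3 · 2 · 1
2 · 1 · 1 · 1
t=6: 0 · 1 · 2 · 0
3 · 1 · 2 · 0
1 · 0 · 2 · 3
2 · 3 · 1 · 3
2 · 0 · 3 · 1
2 · 2 · 1 · 1
t=7: 0 · 1 · 2 · 0
3 · 1 · 2 · 0
1 · 0 · 2 · 3
2 · 3 · 1 · 3
2 · 1 · 3 · 1
2 · 2 · 1 · 1
t=8: 0 · 1 · 2 · 0
3 · 1 · 2 · 0
1 · 0 · 2 · 3
2 · 3 · 1 · 3
2 · 2 · 3 · 1
2 · 2 · 1 · 1
t=9: 0 · 1 · 2 · 0
3 · 1 · 2 · 0
1 · 0 · 2 · 3
2 · 3 · 1 · 3
2 · 3 · 3 · 1
2 · 2 · 1 · 1
t=10: 0 · 1 · 2 · 0
3 · 1 · 2 · 0
1 · 1 · 2 · 3
3 · 0 · 3 · 3
3 · 2 · 0 · 2
2 · 3 · 2 · 1
t=11: 0 · 1 · 2 · 0
3 · 1 · 2 · 0
1 · 1 · 2 · 3
3 · 0 · 3 · 3
3 · 3 · 0 · 2
2 · 3 · 2 · 1
t=12: 0 · 1 · 2 · 0
3 · 1 · 2 · 0
2 · 1 · 2 · 3
0 · 2 · 3 · 3
2 · 2 · 1 · 2
0 · 1 · 3 · 1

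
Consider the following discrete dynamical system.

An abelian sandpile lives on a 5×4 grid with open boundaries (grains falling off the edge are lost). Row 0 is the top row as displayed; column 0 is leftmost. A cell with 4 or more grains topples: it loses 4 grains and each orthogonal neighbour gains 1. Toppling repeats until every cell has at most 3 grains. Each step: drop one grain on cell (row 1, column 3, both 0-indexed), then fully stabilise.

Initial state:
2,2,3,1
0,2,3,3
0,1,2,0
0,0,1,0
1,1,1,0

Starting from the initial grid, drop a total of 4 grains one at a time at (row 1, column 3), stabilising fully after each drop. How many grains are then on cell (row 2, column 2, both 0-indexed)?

3

0) 2,2,3,1
0,2,3,3
0,1,2,0
0,0,1,0
1,1,1,0
1) 2,3,0,3
0,3,1,1
0,1,3,1
0,0,1,0
1,1,1,0
2) 2,3,0,3
0,3,1,2
0,1,3,1
0,0,1,0
1,1,1,0
3) 2,3,0,3
0,3,1,3
0,1,3,1
0,0,1,0
1,1,1,0
4) 2,3,1,0
0,3,2,1
0,1,3,2
0,0,1,0
1,1,1,0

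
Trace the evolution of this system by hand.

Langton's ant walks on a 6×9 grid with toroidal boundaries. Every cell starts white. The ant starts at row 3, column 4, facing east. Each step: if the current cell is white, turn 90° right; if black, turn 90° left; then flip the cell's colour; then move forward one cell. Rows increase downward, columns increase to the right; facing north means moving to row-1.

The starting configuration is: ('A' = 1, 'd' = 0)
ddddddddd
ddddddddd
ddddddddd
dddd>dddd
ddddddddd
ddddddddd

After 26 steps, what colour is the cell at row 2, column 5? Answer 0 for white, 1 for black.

step 0: ddddddddd
ddddddddd
ddddddddd
dddd>dddd
ddddddddd
ddddddddd
step 1: ddddddddd
ddddddddd
ddddddddd
ddddAdddd
ddddvdddd
ddddddddd
step 2: ddddddddd
ddddddddd
ddddddddd
ddddAdddd
ddd<Adddd
ddddddddd
step 3: ddddddddd
ddddddddd
ddddddddd
ddd^Adddd
dddAAdddd
ddddddddd
step 4: ddddddddd
ddddddddd
ddddddddd
dddA>dddd
dddAAdddd
ddddddddd
step 5: ddddddddd
ddddddddd
dddd^dddd
dddAddddd
dddAAdddd
ddddddddd
step 6: ddddddddd
ddddddddd
ddddA>ddd
dddAddddd
dddAAdddd
ddddddddd
step 7: ddddddddd
ddddddddd
ddddAAddd
dddAdvddd
dddAAdddd
ddddddddd
step 8: ddddddddd
ddddddddd
ddddAAddd
dddA<Addd
dddAAdddd
ddddddddd
step 9: ddddddddd
ddddddddd
dddd^Addd
dddAAAddd
dddAAdddd
ddddddddd
step 10: ddddddddd
ddddddddd
ddd<dAddd
dddAAAddd
dddAAdddd
ddddddddd
step 11: ddddddddd
ddd^ddddd
dddAdAddd
dddAAAddd
dddAAdddd
ddddddddd
step 12: ddddddddd
dddA>dddd
dddAdAddd
dddAAAddd
dddAAdddd
ddddddddd
step 13: ddddddddd
dddAAdddd
dddAvAddd
dddAAAddd
dddAAdddd
ddddddddd
step 14: ddddddddd
dddAAdddd
ddd<AAddd
dddAAAddd
dddAAdddd
ddddddddd
step 15: ddddddddd
dddAAdddd
ddddAAddd
dddvAAddd
dddAAdddd
ddddddddd
step 16: ddddddddd
dddAAdddd
ddddAAddd
dddd>Addd
dddAAdddd
ddddddddd
step 17: ddddddddd
dddAAdddd
dddd^Addd
dddddAddd
dddAAdddd
ddddddddd
step 18: ddddddddd
dddAAdddd
ddd<dAddd
dddddAddd
dddAAdddd
ddddddddd
step 19: ddddddddd
ddd^Adddd
dddAdAddd
dddddAddd
dddAAdddd
ddddddddd
step 20: ddddddddd
dd<dAdddd
dddAdAddd
dddddAddd
dddAAdddd
ddddddddd
step 21: dd^dddddd
ddAdAdddd
dddAdAddd
dddddAddd
dddAAdddd
ddddddddd
step 22: ddA>ddddd
ddAdAdddd
dddAdAddd
dddddAddd
dddAAdddd
ddddddddd
step 23: ddAAddddd
ddAvAdddd
dddAdAddd
dddddAddd
dddAAdddd
ddddddddd
step 24: ddAAddddd
dd<AAdddd
dddAdAddd
dddddAddd
dddAAdddd
ddddddddd
step 25: ddAAddddd
dddAAdddd
ddvAdAddd
dddddAddd
dddAAdddd
ddddddddd
step 26: ddAAddddd
dddAAdddd
d<AAdAddd
dddddAddd
dddAAdddd
ddddddddd

1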